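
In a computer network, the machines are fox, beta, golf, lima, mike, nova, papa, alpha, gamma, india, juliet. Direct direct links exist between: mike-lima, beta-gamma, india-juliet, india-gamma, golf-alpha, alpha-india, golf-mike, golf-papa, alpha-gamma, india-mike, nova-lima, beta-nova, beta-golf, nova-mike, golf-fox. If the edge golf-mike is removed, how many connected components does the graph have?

1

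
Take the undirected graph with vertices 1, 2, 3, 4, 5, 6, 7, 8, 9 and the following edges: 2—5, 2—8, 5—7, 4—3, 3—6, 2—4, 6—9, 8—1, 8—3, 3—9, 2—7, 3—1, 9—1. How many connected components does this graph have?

1

Starting from 1 we can reach 1, 2, 3, 4, 5, 6, 7, 8, 9. That is one component of size 9.
Total: 1 component.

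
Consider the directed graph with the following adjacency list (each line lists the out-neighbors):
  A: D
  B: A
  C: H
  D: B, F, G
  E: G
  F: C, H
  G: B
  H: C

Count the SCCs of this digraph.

4

{A, B, D, G} are all mutually reachable — one SCC of size 4.
{C, H} are all mutually reachable — one SCC of size 2.
{E} is an SCC by itself.
{F} is an SCC by itself.
That gives 4 strongly connected components.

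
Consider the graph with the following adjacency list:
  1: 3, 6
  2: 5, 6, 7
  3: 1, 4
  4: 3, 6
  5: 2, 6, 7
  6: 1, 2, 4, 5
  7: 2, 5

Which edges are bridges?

The edges on the cycle 6-4-3-1-6 are not bridges since each lies on that cycle.
Every edge lies on some cycle, so there are no bridges.

none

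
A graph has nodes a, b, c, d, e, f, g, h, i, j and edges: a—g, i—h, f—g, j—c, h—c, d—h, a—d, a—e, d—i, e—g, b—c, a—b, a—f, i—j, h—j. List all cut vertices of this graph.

a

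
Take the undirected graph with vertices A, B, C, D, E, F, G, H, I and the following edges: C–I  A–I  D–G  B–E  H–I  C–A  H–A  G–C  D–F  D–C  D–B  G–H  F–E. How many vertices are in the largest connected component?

Starting from A we can reach A, B, C, D, E, F, G, H, I. That is one component of size 9.
The largest has 9 vertices.

9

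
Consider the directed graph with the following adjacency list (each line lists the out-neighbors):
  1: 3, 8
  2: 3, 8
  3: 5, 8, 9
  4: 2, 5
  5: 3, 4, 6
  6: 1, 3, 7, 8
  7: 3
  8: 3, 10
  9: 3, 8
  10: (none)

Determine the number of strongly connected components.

{1, 2, 3, 4, 5, 6, 7, 8, 9} are all mutually reachable — one SCC of size 9.
{10} is an SCC by itself.
That gives 2 strongly connected components.

2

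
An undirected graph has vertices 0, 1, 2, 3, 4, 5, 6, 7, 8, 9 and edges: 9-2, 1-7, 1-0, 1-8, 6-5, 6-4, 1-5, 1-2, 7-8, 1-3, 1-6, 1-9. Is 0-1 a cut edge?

Removing 0-1 leaves no path between 0 and 1: the component count goes from 1 to 2. So it is a bridge.

Yes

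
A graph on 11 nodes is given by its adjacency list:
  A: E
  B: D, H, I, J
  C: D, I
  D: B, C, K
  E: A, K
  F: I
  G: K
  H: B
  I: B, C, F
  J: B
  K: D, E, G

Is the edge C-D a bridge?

No

After removing C-D, the path C-I-B-D still connects them, so the edge is not a bridge.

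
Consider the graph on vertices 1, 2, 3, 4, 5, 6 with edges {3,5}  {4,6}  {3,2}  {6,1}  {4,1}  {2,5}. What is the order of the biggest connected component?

Starting from 1 we can reach 1, 4, 6. That is one component of size 3.
Starting from 2 we can reach 2, 3, 5. That is one component of size 3.
The largest has 3 vertices.

3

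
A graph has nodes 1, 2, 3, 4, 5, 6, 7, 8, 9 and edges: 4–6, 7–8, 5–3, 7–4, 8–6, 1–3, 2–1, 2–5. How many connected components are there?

9 is isolated — a component by itself.
Starting from 4 we can reach 4, 6, 7, 8. That is one component of size 4.
Starting from 1 we can reach 1, 2, 3, 5. That is one component of size 4.
Total: 3 components.

3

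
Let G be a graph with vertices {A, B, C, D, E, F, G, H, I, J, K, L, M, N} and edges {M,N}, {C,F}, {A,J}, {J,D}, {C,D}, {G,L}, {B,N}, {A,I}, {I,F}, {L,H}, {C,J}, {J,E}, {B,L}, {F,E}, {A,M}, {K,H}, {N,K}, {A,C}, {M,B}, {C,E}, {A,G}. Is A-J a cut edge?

After removing A-J, the path A-C-J still connects them, so the edge is not a bridge.

No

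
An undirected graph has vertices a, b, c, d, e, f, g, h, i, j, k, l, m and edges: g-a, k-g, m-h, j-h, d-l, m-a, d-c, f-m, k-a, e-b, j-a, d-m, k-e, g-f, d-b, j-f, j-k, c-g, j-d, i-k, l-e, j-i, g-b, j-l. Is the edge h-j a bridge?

After removing h-j, the path h-m-d-j still connects them, so the edge is not a bridge.

No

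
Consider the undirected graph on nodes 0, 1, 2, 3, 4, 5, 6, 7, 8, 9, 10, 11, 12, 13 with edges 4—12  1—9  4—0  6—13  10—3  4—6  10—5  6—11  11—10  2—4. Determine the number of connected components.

4

8 is isolated — a component by itself.
7 is isolated — a component by itself.
Starting from 1 we can reach 1, 9. That is one component of size 2.
Starting from 0 we can reach 0, 2, 3, 4, 5, 6, 10, 11, 12, 13. That is one component of size 10.
Total: 4 components.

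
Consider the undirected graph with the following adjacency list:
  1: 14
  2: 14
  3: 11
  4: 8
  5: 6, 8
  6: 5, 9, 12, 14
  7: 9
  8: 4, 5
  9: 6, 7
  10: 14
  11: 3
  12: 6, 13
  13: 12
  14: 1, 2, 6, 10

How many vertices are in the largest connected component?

12

Starting from 3 we can reach 3, 11. That is one component of size 2.
Starting from 1 we can reach 1, 2, 4, 5, 6, 7, 8, 9, 10, 12, 13, 14. That is one component of size 12.
The largest has 12 vertices.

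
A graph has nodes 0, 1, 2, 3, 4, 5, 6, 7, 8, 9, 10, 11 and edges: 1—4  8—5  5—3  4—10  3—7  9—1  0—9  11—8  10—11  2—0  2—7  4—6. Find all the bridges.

4-6

The edges on the cycle 2-0-9-1-4-10-11-8-5-3-7-2 are not bridges since each lies on that cycle.
But removing 6—4 disconnects 6 from 4 — this is a bridge.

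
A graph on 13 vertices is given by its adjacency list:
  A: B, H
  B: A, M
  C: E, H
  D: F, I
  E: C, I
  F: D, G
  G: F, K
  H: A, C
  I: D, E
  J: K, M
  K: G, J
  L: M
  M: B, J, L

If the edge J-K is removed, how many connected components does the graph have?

J and K are still connected via J-M-B-A-H-C-E-I-D-F-G-K, so the component count stays at 1.

1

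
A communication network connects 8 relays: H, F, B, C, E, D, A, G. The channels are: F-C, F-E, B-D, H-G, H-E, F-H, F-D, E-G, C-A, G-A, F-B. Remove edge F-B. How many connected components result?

F and B are still connected via F-D-B, so the component count stays at 1.

1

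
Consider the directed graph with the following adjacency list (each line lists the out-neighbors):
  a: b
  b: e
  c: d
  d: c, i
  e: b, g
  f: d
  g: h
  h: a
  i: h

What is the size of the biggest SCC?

{a, b, e, g, h} are all mutually reachable — one SCC of size 5.
{c, d} are all mutually reachable — one SCC of size 2.
{f} is an SCC by itself.
{i} is an SCC by itself.
The largest has 5 vertices.

5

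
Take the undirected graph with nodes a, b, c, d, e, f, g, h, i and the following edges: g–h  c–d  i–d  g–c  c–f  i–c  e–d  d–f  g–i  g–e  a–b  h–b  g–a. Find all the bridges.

none

The edges on the cycle g-h-b-a-g are not bridges since each lies on that cycle.
Every edge lies on some cycle, so there are no bridges.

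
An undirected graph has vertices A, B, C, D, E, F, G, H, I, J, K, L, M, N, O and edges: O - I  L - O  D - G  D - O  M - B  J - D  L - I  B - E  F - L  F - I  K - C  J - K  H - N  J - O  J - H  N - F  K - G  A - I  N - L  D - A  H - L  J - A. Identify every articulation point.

B, K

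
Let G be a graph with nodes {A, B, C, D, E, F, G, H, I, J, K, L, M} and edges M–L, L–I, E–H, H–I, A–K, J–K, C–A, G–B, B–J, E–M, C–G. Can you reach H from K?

No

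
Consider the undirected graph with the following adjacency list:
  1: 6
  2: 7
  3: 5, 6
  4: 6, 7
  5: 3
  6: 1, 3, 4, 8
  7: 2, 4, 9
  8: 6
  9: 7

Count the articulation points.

4

Removing 3 increases the component count from 1 to 2, so 3 is a cut vertex.
Removing 4 increases the component count from 1 to 2, so 4 is a cut vertex.
Removing 6 increases the component count from 1 to 4, so 6 is a cut vertex.
Likewise 7 is a cut vertex.
By contrast removing 2 leaves 1 component; it is not a cut vertex. No other vertex is a cut vertex either.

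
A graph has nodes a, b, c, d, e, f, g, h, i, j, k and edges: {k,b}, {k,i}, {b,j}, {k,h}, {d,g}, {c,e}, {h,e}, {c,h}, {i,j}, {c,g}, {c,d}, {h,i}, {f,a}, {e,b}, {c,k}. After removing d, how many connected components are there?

With d gone, the remaining components are: {a, f}; {b, c, e, g, h, i, j, k}.
That is 2 components.

2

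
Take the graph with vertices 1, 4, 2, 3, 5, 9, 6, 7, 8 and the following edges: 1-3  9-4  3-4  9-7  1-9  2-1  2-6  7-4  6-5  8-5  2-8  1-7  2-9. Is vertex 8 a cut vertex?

Deleting 8 leaves 1 component (was 1) (its neighbors 2, 5 remain connected to each other), so 8 is not a cut vertex.

No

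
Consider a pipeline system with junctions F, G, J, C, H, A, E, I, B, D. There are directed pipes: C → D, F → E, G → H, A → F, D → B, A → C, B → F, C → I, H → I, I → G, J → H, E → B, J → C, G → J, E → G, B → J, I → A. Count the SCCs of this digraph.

1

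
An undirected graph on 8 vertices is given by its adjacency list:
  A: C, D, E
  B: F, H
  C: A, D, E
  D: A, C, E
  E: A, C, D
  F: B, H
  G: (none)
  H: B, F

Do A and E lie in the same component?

Yes

From A we can reach A, C, D, E, which includes E.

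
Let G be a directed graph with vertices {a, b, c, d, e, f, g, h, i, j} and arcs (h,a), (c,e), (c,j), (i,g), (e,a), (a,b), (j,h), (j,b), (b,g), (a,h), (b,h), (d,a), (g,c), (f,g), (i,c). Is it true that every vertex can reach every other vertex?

There is no directed path from g to f, so the graph is not strongly connected.

No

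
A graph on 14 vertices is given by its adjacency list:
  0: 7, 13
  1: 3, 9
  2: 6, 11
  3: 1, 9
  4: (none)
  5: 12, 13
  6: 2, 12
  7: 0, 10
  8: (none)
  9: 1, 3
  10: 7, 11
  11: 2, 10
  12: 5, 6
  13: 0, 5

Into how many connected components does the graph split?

4 is isolated — a component by itself.
8 is isolated — a component by itself.
Starting from 1 we can reach 1, 3, 9. That is one component of size 3.
Starting from 0 we can reach 0, 2, 5, 6, 7, 10, 11, 12, 13. That is one component of size 9.
Total: 4 components.

4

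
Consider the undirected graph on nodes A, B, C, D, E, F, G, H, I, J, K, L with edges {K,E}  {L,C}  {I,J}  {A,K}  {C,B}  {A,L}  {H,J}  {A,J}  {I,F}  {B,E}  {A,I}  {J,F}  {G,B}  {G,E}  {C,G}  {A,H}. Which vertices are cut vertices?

Removing A increases the component count from 2 to 3, so A is a cut vertex.
By contrast removing B leaves 2 components; it is not a cut vertex. No other vertex is a cut vertex either.

A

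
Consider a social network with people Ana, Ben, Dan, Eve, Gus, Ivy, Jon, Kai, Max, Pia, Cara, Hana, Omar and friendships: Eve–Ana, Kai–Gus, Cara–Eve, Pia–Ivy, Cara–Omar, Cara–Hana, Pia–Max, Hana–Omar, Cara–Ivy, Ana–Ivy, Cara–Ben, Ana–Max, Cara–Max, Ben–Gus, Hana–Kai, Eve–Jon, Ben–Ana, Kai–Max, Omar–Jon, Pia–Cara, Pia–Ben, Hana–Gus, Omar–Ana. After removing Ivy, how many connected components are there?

2

With Ivy gone, the remaining components are: {Dan}; {Ana, Ben, Eve, Gus, Jon, Kai, Max, Pia, Cara, Hana, Omar}.
That is 2 components.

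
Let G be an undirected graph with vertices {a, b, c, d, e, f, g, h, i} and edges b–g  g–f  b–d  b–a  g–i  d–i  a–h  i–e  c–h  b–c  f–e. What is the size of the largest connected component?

Starting from a we can reach a, b, c, d, e, f, g, h, i. That is one component of size 9.
The largest has 9 vertices.

9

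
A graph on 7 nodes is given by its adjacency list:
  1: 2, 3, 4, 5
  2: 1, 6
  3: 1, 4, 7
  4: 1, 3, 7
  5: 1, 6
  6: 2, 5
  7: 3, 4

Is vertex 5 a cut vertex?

Deleting 5 leaves 1 component (was 1) (its neighbors 1, 6 remain connected to each other), so 5 is not a cut vertex.

No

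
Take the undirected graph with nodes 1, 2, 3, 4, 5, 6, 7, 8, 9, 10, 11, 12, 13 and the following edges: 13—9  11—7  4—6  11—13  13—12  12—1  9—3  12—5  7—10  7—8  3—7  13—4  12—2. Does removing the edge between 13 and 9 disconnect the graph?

No

After removing 13—9, the path 13-11-7-3-9 still connects them, so the edge is not a bridge.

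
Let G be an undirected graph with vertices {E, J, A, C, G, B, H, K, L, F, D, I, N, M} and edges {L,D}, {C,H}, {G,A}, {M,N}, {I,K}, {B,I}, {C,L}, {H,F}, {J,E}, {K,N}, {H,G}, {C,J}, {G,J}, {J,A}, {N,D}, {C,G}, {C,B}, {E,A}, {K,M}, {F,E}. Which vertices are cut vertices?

C

Removing C increases the component count from 1 to 2, so C is a cut vertex.
By contrast removing F leaves 1 component; it is not a cut vertex. No other vertex is a cut vertex either.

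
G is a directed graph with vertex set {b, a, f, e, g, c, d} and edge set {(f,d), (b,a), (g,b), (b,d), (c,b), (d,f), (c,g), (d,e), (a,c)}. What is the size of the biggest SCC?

4

{a, b, c, g} are all mutually reachable — one SCC of size 4.
{d, f} are all mutually reachable — one SCC of size 2.
{e} is an SCC by itself.
The largest has 4 vertices.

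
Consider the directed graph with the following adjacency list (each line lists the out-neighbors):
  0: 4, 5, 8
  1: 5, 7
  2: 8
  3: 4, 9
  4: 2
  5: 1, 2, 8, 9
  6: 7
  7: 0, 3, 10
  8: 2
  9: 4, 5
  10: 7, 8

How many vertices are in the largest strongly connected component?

{0, 1, 3, 5, 7, 9, 10} are all mutually reachable — one SCC of size 7.
{2, 8} are all mutually reachable — one SCC of size 2.
{6} is an SCC by itself.
{4} is an SCC by itself.
The largest has 7 vertices.

7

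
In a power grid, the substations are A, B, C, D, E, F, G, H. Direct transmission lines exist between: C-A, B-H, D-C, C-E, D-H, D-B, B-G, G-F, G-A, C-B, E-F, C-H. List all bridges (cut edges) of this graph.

none

The edges on the cycle D-C-E-F-G-B-D are not bridges since each lies on that cycle.
Every edge lies on some cycle, so there are no bridges.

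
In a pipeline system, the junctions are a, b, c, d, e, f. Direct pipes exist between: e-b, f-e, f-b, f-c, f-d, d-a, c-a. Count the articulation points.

Removing f increases the component count from 1 to 2, so f is a cut vertex.
By contrast removing b leaves 1 component; it is not a cut vertex. No other vertex is a cut vertex either.

1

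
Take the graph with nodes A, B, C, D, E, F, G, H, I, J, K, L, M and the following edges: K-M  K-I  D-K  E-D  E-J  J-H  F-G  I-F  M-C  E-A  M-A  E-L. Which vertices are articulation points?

E, F, I, J, K, M

Removing E increases the component count from 2 to 4, so E is a cut vertex.
Removing F increases the component count from 2 to 3, so F is a cut vertex.
Removing I increases the component count from 2 to 3, so I is a cut vertex.
Likewise J, K, M are cut vertices.
By contrast removing H leaves 2 components; it is not a cut vertex. No other vertex is a cut vertex either.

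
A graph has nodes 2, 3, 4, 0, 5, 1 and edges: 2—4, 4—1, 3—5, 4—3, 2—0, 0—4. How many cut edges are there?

3

The edges on the cycle 2-0-4-2 are not bridges since each lies on that cycle.
But removing 4—1 disconnects 4 from 1; removing 4—3 disconnects 4 from 3; removing 3—5 disconnects 3 from 5 — these are bridges.
That makes 3 bridges.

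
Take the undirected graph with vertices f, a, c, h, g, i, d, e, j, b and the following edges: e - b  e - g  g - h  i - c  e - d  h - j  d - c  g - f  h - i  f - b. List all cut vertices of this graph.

Removing h increases the component count from 2 to 3, so h is a cut vertex.
By contrast removing c leaves 2 components; it is not a cut vertex. No other vertex is a cut vertex either.

h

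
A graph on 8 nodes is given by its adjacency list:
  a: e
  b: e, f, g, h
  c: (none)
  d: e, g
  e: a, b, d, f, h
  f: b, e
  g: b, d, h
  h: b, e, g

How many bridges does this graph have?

The edges on the cycle b-e-d-g-h-b are not bridges since each lies on that cycle.
But removing e-a disconnects e from a — this is a bridge.

1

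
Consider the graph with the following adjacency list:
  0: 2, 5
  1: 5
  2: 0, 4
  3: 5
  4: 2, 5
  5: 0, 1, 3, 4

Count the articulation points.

Removing 5 increases the component count from 1 to 3, so 5 is a cut vertex.
By contrast removing 1 leaves 1 component; it is not a cut vertex. No other vertex is a cut vertex either.

1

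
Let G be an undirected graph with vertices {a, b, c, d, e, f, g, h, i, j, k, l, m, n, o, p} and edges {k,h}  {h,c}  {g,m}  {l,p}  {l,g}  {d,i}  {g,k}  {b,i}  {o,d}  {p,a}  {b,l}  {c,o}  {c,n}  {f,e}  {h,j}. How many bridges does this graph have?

The edges on the cycle b-l-g-k-h-c-o-d-i-b are not bridges since each lies on that cycle.
But removing n—c disconnects n from c; removing p—a disconnects p from a; removing g—m disconnects g from m; removing j—h disconnects j from h — these are bridges.
In total 6 edges are bridges.

6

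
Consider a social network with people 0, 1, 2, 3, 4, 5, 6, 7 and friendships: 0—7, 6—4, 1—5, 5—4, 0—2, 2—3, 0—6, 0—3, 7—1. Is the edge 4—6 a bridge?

After removing 4—6, the path 4-5-1-7-0-6 still connects them, so the edge is not a bridge.

No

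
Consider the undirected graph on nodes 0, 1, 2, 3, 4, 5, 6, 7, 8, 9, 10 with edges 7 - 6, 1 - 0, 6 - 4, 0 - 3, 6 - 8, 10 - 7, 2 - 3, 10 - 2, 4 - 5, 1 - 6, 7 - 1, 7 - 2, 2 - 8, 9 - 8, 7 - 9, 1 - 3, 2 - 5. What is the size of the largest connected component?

11

Starting from 0 we can reach 0, 1, 2, 3, 4, 5, 6, 7, 8, 9, 10. That is one component of size 11.
The largest has 11 vertices.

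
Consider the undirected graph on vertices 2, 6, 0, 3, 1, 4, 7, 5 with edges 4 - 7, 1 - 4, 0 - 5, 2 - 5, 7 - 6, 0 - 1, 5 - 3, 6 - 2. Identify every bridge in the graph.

3-5

The edges on the cycle 0-1-4-7-6-2-5-0 are not bridges since each lies on that cycle.
But removing 5 - 3 disconnects 5 from 3 — this is a bridge.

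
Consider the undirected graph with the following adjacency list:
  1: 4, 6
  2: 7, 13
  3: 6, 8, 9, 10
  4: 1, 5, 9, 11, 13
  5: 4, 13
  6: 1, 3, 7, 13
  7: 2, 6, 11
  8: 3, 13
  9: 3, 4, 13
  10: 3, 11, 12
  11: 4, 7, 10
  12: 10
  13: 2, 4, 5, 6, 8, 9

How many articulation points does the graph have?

Removing 10 increases the component count from 1 to 2, so 10 is a cut vertex.
By contrast removing 4 leaves 1 component; it is not a cut vertex. No other vertex is a cut vertex either.

1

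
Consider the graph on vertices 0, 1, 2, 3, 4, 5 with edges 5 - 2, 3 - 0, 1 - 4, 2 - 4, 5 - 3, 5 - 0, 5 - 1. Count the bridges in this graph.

The edges on the cycle 5-3-0-5 are not bridges since each lies on that cycle.
Every edge lies on some cycle, so there are no bridges.

0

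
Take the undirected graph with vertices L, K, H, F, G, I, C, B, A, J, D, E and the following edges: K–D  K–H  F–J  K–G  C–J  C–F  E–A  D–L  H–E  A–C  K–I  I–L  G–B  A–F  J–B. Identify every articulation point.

K

Removing K increases the component count from 1 to 2, so K is a cut vertex.
By contrast removing L leaves 1 component; it is not a cut vertex. No other vertex is a cut vertex either.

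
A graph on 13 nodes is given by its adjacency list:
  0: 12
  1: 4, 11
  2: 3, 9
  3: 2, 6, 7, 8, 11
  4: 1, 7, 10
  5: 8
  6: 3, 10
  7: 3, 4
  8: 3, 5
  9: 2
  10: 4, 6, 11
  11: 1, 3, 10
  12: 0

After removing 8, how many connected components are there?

3

With 8 gone, the remaining components are: {5}; {0, 12}; {1, 2, 3, 4, 6, 7, 9, 10, 11}.
That is 3 components.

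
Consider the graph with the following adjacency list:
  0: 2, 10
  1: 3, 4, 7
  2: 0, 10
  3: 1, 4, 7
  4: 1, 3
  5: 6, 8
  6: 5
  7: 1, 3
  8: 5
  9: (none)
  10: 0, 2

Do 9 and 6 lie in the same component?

The component containing 9 is {9}, and 6 is not in it.

No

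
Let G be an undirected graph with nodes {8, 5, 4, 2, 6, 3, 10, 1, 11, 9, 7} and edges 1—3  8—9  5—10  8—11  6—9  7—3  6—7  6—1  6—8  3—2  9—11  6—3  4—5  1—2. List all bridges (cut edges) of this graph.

10-5, 4-5

The edges on the cycle 6-1-2-3-6 are not bridges since each lies on that cycle.
But removing 4—5 disconnects 4 from 5; removing 5—10 disconnects 5 from 10 — these are bridges.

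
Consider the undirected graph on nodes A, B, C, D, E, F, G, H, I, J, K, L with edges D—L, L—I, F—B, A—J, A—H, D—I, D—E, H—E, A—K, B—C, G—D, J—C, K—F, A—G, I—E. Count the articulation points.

Removing A increases the component count from 1 to 2, so A is a cut vertex.
By contrast removing F leaves 1 component; it is not a cut vertex. No other vertex is a cut vertex either.

1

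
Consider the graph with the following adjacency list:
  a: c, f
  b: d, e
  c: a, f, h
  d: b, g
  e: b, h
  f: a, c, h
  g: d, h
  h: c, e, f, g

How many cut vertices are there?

Removing h increases the component count from 1 to 2, so h is a cut vertex.
By contrast removing g leaves 1 component; it is not a cut vertex. No other vertex is a cut vertex either.

1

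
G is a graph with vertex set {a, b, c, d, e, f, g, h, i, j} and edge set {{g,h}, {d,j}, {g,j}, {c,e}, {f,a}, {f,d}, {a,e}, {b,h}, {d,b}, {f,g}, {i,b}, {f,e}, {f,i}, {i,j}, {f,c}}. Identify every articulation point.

Removing f increases the component count from 1 to 2, so f is a cut vertex.
By contrast removing i leaves 1 component; it is not a cut vertex. No other vertex is a cut vertex either.

f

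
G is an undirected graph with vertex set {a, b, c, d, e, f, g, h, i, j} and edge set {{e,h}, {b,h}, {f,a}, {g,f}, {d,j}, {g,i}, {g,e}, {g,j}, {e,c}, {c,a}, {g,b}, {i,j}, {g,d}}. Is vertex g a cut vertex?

Yes

Deleting g raises the number of components from 1 to 2, so g is a cut vertex.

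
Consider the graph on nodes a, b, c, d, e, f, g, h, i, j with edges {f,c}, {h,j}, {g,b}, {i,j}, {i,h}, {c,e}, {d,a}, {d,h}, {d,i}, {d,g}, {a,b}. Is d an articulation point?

Deleting d raises the number of components from 2 to 3, so d is a cut vertex.

Yes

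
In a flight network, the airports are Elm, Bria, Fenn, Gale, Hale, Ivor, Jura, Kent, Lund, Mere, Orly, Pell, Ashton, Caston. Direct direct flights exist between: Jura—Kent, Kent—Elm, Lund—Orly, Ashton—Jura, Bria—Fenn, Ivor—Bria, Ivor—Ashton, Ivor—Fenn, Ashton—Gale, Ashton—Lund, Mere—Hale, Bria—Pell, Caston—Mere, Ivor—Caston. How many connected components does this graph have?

Starting from Elm we can reach Elm, Bria, Fenn, Gale, Hale, Ivor, Jura, Kent, Lund, Mere, Orly, Pell, Ashton, Caston. That is one component of size 14.
Total: 1 component.

1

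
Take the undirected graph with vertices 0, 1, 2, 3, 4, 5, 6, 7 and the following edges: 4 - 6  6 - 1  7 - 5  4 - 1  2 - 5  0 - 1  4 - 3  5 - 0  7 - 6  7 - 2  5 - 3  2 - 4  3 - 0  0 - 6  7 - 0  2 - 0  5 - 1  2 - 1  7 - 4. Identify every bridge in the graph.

The edges on the cycle 7-2-4-1-6-7 are not bridges since each lies on that cycle.
Every edge lies on some cycle, so there are no bridges.

none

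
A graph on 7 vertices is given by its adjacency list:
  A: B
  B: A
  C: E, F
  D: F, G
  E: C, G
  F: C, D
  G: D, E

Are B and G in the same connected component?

The component containing B is {A, B}, and G is not in it.

No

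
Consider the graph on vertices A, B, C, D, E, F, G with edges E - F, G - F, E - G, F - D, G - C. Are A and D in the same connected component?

The component containing A is {A}, and D is not in it.

No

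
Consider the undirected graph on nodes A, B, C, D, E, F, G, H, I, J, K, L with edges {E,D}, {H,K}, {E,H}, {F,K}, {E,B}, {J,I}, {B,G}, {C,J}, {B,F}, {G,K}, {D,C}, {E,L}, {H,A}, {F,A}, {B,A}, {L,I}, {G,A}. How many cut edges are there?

The edges on the cycle B-F-K-G-B are not bridges since each lies on that cycle.
Every edge lies on some cycle, so there are no bridges.

0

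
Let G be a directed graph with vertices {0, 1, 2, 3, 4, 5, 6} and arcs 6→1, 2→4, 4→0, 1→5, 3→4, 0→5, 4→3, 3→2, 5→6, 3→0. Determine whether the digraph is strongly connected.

There is no directed path from 1 to 2, so the graph is not strongly connected.

No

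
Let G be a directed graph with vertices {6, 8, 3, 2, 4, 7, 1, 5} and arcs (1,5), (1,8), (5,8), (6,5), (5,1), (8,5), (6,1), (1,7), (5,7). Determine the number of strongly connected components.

{1, 5, 8} are all mutually reachable — one SCC of size 3.
{2} is an SCC by itself.
{6} is an SCC by itself.
{7} is an SCC by itself.
{4} is an SCC by itself.
(and 1 more singleton SCC)
That gives 6 strongly connected components.

6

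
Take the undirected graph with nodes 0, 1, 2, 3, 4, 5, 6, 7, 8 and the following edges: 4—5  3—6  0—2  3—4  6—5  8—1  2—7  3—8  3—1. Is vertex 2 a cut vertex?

Deleting 2 raises the number of components from 2 to 3, so 2 is a cut vertex.

Yes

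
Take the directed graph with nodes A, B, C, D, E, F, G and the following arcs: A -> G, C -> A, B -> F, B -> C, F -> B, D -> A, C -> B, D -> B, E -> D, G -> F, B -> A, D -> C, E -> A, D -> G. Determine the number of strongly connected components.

{A, B, C, F, G} are all mutually reachable — one SCC of size 5.
{E} is an SCC by itself.
{D} is an SCC by itself.
That gives 3 strongly connected components.

3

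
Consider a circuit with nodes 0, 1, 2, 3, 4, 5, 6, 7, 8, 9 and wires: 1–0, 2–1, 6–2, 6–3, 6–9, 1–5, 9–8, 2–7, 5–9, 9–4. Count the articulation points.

4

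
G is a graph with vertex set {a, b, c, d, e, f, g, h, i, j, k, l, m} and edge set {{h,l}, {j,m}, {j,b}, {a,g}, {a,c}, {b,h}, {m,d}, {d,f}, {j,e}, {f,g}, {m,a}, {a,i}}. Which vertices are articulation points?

a, b, h, j, m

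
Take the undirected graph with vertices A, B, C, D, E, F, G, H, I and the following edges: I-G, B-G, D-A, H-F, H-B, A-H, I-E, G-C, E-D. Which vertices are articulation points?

Removing G increases the component count from 1 to 2, so G is a cut vertex.
Removing H increases the component count from 1 to 2, so H is a cut vertex.
By contrast removing D leaves 1 component; it is not a cut vertex. No other vertex is a cut vertex either.

G, H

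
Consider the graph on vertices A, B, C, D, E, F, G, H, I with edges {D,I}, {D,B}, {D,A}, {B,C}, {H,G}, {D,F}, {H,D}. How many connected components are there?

2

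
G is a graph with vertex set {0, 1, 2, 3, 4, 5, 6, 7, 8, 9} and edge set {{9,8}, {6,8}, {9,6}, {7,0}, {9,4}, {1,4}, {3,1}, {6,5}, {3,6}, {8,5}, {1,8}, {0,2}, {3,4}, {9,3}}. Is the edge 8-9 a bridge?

No

After removing 8-9, the path 8-6-9 still connects them, so the edge is not a bridge.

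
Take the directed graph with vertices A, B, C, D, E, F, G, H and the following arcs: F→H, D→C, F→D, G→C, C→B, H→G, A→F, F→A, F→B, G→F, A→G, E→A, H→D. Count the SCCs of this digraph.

{A, F, G, H} are all mutually reachable — one SCC of size 4.
{B} is an SCC by itself.
{C} is an SCC by itself.
{D} is an SCC by itself.
{E} is an SCC by itself.
That gives 5 strongly connected components.

5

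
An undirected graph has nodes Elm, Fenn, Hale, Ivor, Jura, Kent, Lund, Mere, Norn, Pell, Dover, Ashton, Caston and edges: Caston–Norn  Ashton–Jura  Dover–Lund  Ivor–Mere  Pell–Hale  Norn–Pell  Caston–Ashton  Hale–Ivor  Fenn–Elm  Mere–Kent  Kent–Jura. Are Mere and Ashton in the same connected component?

Yes

From Mere we can reach Hale, Ivor, Jura, Kent, Mere, Norn, Pell, Ashton, Caston, which includes Ashton.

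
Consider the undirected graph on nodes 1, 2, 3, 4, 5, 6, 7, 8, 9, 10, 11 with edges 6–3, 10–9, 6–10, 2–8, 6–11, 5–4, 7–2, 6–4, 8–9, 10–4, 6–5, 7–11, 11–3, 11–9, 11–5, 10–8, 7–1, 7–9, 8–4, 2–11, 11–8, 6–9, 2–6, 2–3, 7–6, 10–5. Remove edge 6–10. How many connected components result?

1

6 and 10 are still connected via 6-5-10, so the component count stays at 1.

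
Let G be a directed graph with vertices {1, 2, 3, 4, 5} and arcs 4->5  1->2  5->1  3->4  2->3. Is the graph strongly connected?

Yes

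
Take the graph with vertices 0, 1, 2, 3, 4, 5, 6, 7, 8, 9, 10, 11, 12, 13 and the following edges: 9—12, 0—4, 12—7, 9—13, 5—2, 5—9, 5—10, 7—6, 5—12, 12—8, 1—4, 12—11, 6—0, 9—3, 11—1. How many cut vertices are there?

Removing 5 increases the component count from 1 to 3, so 5 is a cut vertex.
Removing 9 increases the component count from 1 to 3, so 9 is a cut vertex.
Removing 12 increases the component count from 1 to 3, so 12 is a cut vertex.
By contrast removing 6 leaves 1 component; it is not a cut vertex. No other vertex is a cut vertex either.

3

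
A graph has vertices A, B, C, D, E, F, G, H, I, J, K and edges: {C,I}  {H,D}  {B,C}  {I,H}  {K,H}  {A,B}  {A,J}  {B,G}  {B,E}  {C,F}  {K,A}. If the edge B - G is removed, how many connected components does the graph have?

2

Before removal there is 1 component.
B - G is a bridge — removing it separates B's side from G's side.
After removal: 2 components.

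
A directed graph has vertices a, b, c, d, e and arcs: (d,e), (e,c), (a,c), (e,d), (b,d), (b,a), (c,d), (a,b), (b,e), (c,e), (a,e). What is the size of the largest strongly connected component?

{c, d, e} are all mutually reachable — one SCC of size 3.
{a, b} are all mutually reachable — one SCC of size 2.
The largest has 3 vertices.

3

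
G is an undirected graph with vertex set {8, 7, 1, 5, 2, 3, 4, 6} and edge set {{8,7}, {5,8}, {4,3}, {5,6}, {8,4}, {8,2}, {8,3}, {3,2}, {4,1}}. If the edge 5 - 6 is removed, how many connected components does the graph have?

Before removal there is 1 component.
5 - 6 is a bridge — removing it separates 5's side from 6's side.
After removal: 2 components.

2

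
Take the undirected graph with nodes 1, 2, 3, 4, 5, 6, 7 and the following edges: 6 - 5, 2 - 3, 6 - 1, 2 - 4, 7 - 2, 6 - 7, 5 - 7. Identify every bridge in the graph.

The edges on the cycle 6-5-7-6 are not bridges since each lies on that cycle.
But removing 2 - 4 disconnects 2 from 4; removing 2 - 3 disconnects 2 from 3; removing 7 - 2 disconnects 7 from 2; removing 6 - 1 disconnects 6 from 1 — these are bridges.

1-6, 2-3, 2-4, 2-7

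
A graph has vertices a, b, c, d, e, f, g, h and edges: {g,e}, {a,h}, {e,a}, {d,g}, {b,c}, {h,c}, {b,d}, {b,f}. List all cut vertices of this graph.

Removing b increases the component count from 1 to 2, so b is a cut vertex.
By contrast removing e leaves 1 component; it is not a cut vertex. No other vertex is a cut vertex either.

b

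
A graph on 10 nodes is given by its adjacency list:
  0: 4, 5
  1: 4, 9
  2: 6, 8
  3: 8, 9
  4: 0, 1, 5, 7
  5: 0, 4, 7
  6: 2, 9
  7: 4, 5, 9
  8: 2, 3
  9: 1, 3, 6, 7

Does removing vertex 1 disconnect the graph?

Deleting 1 leaves 1 component (was 1) (its neighbors 4, 9 remain connected to each other), so 1 is not a cut vertex.

No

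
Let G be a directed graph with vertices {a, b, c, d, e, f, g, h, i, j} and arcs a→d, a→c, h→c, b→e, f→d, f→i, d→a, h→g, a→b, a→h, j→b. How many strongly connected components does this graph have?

9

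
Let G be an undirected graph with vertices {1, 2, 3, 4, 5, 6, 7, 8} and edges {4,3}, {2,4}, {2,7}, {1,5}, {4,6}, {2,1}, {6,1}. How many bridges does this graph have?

3

The edges on the cycle 2-4-6-1-2 are not bridges since each lies on that cycle.
But removing 1—5 disconnects 1 from 5; removing 4—3 disconnects 4 from 3; removing 2—7 disconnects 2 from 7 — these are bridges.
That makes 3 bridges.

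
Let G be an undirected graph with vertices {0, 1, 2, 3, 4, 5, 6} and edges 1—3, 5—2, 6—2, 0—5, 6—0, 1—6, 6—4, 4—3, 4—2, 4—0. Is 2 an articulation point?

Deleting 2 leaves 1 component (was 1) (its neighbors 4, 5, 6 remain connected to each other), so 2 is not a cut vertex.

No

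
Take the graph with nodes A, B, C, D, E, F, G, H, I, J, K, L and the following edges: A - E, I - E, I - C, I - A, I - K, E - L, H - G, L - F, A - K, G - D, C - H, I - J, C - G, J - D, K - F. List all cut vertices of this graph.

I

Removing I increases the component count from 2 to 3, so I is a cut vertex.
By contrast removing G leaves 2 components; it is not a cut vertex. No other vertex is a cut vertex either.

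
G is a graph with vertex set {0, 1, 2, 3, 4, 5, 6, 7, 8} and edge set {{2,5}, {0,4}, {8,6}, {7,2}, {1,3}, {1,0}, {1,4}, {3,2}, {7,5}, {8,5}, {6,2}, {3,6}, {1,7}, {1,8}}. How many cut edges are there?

0

The edges on the cycle 1-0-4-1 are not bridges since each lies on that cycle.
Every edge lies on some cycle, so there are no bridges.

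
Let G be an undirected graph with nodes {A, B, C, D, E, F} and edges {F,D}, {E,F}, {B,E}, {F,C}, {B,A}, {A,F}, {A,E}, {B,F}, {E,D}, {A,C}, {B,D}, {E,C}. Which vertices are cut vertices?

none

Removing E, for instance, still leaves 1 component. No single vertex removal increases the component count — the graph has no articulation points.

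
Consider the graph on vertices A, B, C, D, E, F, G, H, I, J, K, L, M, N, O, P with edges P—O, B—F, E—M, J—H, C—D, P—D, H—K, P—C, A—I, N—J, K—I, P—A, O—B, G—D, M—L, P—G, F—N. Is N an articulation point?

No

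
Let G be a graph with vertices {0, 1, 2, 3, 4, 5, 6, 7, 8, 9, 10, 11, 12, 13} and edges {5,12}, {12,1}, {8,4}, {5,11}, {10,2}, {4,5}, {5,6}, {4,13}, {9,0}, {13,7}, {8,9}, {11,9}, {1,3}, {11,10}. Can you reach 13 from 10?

From 10 we can reach 0, 1, 2, 3, 4, 5, 6, 7, 8, 9, 10, 11, 12, 13, which includes 13.

Yes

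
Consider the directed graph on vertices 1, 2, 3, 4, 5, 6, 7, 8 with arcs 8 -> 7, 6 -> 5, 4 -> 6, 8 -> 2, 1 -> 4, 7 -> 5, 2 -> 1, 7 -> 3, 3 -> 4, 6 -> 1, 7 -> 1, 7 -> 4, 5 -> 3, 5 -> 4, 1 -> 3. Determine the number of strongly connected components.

{1, 3, 4, 5, 6} are all mutually reachable — one SCC of size 5.
{2} is an SCC by itself.
{7} is an SCC by itself.
{8} is an SCC by itself.
That gives 4 strongly connected components.

4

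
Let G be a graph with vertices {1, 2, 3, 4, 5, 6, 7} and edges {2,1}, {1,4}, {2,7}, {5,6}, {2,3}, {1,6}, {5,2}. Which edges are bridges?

The edges on the cycle 5-2-1-6-5 are not bridges since each lies on that cycle.
But removing 2-7 disconnects 2 from 7; removing 1-4 disconnects 1 from 4; removing 2-3 disconnects 2 from 3 — these are bridges.

1-4, 2-3, 2-7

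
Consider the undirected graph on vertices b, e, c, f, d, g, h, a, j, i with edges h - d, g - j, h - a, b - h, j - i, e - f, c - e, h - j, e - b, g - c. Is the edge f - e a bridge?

Yes

Removing f - e leaves no path between f and e: the component count goes from 1 to 2. So it is a bridge.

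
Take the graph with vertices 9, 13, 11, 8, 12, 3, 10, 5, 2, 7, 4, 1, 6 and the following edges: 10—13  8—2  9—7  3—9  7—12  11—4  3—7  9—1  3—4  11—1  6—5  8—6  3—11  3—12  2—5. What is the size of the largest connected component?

7

Starting from 10 we can reach 10, 13. That is one component of size 2.
Starting from 2 we can reach 2, 5, 6, 8. That is one component of size 4.
Starting from 1 we can reach 1, 3, 4, 7, 9, 11, 12. That is one component of size 7.
The largest has 7 vertices.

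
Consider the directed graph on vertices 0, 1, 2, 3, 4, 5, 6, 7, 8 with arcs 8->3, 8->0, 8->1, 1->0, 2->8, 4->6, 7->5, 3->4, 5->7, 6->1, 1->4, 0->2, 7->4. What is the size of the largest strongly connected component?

{0, 1, 2, 3, 4, 6, 8} are all mutually reachable — one SCC of size 7.
{5, 7} are all mutually reachable — one SCC of size 2.
The largest has 7 vertices.

7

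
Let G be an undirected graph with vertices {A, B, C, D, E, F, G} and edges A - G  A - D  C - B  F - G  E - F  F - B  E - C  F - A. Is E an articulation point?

No

Deleting E leaves 1 component (was 1) (its neighbors C, F remain connected to each other), so E is not a cut vertex.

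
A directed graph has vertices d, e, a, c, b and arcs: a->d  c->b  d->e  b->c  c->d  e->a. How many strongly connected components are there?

2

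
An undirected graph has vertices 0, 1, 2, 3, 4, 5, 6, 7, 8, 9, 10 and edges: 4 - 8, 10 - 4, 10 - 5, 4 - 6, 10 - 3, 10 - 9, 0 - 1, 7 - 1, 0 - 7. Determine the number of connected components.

3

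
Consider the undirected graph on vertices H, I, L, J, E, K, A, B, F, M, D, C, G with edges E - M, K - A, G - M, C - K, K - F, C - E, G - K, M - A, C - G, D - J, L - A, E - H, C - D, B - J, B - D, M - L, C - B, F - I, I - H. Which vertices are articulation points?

C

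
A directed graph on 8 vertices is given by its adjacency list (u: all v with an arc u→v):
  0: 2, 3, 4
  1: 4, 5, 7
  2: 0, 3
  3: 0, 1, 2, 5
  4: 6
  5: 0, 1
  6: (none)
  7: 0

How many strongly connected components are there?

{0, 1, 2, 3, 5, 7} are all mutually reachable — one SCC of size 6.
{6} is an SCC by itself.
{4} is an SCC by itself.
That gives 3 strongly connected components.

3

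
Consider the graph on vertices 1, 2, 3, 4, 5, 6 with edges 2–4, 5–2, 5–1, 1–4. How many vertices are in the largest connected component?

4

3 is isolated — a component by itself.
6 is isolated — a component by itself.
Starting from 1 we can reach 1, 2, 4, 5. That is one component of size 4.
The largest has 4 vertices.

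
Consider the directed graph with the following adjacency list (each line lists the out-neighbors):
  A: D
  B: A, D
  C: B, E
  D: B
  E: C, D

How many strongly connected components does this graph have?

{A, B, D} are all mutually reachable — one SCC of size 3.
{C, E} are all mutually reachable — one SCC of size 2.
That gives 2 strongly connected components.

2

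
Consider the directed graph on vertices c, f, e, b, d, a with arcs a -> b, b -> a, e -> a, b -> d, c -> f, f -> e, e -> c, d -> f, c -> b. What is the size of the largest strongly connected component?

{a, b, c, d, e, f} are all mutually reachable — one SCC of size 6.
The largest has 6 vertices.

6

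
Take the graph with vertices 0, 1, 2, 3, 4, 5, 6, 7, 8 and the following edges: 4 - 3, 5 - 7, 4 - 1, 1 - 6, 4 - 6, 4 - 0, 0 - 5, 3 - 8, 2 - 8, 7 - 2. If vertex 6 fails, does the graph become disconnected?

No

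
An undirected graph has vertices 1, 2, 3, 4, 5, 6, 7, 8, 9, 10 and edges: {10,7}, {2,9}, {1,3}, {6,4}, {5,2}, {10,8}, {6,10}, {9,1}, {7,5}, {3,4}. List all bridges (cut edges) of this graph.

The edges on the cycle 6-10-7-5-2-9-1-3-4-6 are not bridges since each lies on that cycle.
But removing 10—8 disconnects 10 from 8 — this is a bridge.

10-8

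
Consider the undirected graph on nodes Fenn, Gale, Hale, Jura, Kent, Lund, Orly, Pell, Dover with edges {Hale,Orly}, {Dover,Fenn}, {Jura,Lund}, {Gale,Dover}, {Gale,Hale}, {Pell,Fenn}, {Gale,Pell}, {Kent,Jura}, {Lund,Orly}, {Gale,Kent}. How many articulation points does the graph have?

Removing Gale increases the component count from 1 to 2, so Gale is a cut vertex.
By contrast removing Pell leaves 1 component; it is not a cut vertex. No other vertex is a cut vertex either.

1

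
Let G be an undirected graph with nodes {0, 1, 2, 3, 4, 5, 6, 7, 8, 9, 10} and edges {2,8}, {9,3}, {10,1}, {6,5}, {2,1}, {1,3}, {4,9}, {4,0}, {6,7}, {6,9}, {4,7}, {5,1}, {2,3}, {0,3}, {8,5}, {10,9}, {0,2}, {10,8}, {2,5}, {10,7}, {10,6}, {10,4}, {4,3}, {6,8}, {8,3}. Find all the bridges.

none

The edges on the cycle 10-4-0-2-1-5-6-10 are not bridges since each lies on that cycle.
Every edge lies on some cycle, so there are no bridges.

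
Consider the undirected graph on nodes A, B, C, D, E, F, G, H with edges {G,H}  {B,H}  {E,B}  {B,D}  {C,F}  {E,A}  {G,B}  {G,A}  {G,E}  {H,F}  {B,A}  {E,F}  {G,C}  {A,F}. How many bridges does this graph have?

The edges on the cycle G-C-F-E-G are not bridges since each lies on that cycle.
But removing B—D disconnects B from D — this is a bridge.

1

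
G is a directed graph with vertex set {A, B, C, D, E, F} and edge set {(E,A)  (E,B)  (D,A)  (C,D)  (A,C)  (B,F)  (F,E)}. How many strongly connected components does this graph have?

2

{B, E, F} are all mutually reachable — one SCC of size 3.
{A, C, D} are all mutually reachable — one SCC of size 3.
That gives 2 strongly connected components.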